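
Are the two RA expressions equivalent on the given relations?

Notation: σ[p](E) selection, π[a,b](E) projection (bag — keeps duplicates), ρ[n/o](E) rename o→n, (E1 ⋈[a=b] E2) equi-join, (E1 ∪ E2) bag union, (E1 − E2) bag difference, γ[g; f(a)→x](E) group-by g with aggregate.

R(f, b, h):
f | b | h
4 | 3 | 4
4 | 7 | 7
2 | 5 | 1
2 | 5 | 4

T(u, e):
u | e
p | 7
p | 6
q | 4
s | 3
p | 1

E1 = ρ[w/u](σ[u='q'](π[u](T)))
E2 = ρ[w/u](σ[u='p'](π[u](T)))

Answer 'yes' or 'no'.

E1 subexpression sizes:
  T → 5
  π[u](T) → 5
  σ[u='q'](π[u](T)) → 1
  ρ[w/u](σ[u='q'](π[u](T))) → 1
E2 subexpression sizes:
  T → 5
  π[u](T) → 5
  σ[u='p'](π[u](T)) → 3
  ρ[w/u](σ[u='p'](π[u](T))) → 3

E1 result:
w
q
E2 result:
w
p
p
p
Witness: ('p',) appears 0× in E1 but 3× in E2.

no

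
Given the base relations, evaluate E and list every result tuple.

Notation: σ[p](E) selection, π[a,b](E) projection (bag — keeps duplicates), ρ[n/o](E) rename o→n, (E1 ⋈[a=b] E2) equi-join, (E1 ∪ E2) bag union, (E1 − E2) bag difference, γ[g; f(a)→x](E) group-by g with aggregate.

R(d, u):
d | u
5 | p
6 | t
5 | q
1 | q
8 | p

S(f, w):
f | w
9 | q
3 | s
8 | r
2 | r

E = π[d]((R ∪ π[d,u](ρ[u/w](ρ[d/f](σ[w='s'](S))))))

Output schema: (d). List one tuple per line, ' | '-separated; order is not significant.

Per-node cardinality:
  R → 5
  S → 4
  σ[w='s'](S) → 1
  ρ[d/f](σ[w='s'](S)) → 1
  ρ[u/w](ρ[d/f](σ[w='s'](S))) → 1
  π[d,u](ρ[u/w](ρ[d/f](σ[w='s'](S)))) → 1
  (R ∪ π[d,u](ρ[u/w](ρ[d/f](σ[w='s'](S))))) → 6
  π[d]((R ∪ π[d,u](ρ[u/w](ρ[d/f](σ[w='s'](S)))))) → 6

== RESULT ==
d
1
3
5
5
6
8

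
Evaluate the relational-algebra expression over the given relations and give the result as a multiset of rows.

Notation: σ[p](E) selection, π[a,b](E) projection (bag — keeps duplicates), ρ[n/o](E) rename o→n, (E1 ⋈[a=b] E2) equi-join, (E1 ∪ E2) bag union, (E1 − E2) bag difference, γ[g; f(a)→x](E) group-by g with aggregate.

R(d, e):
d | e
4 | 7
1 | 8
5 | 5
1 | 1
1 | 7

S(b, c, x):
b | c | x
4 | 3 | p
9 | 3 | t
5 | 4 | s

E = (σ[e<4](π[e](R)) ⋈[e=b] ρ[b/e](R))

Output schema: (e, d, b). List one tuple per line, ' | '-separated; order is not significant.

Stepwise |·|:
  R → 5
  π[e](R) → 5
  σ[e<4](π[e](R)) → 1
  R → 5
  ρ[b/e](R) → 5
  (σ[e<4](π[e](R)) ⋈[e=b] ρ[b/e](R)) → 1

== RESULT ==
e | d | b
1 | 1 | 1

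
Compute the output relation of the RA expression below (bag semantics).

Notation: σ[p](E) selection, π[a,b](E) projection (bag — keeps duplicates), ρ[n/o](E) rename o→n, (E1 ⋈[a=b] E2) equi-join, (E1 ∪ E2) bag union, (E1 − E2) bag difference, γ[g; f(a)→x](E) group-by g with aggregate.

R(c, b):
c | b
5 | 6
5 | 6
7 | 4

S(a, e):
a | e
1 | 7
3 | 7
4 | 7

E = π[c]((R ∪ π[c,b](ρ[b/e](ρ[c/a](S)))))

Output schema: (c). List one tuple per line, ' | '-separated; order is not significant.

Row counts bottom-up:
  R → 3
  S → 3
  ρ[c/a](S) → 3
  ρ[b/e](ρ[c/a](S)) → 3
  π[c,b](ρ[b/e](ρ[c/a](S))) → 3
  (R ∪ π[c,b](ρ[b/e](ρ[c/a](S)))) → 6
  π[c]((R ∪ π[c,b](ρ[b/e](ρ[c/a](S))))) → 6

== RESULT ==
c
1
3
4
5
5
7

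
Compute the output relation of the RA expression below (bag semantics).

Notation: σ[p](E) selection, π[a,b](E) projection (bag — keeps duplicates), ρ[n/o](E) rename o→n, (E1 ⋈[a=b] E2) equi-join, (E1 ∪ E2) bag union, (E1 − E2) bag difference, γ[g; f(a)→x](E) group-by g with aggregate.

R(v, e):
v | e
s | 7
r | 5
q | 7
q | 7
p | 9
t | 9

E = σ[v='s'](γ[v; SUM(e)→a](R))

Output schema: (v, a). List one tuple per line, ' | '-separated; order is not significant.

Subexpression sizes:
  R → 6
  γ[v; SUM(e)→a](R) → 5
  σ[v='s'](γ[v; SUM(e)→a](R)) → 1

== RESULT ==
v | a
s | 7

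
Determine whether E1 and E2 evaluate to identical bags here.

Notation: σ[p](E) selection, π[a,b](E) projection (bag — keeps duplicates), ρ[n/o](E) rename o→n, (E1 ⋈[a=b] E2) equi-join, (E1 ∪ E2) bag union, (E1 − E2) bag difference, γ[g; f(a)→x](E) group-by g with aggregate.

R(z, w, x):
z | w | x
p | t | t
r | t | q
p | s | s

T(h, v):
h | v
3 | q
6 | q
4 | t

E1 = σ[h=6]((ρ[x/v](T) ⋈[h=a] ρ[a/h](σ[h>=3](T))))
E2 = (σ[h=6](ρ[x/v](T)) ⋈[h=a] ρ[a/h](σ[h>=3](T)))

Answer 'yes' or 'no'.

E1 per-node cardinality:
  T → 3
  ρ[x/v](T) → 3
  T → 3
  σ[h>=3](T) → 3
  ρ[a/h](σ[h>=3](T)) → 3
  (ρ[x/v](T) ⋈[h=a] ρ[a/h](σ[h>=3](T))) → 3
  σ[h=6]((ρ[x/v](T) ⋈[h=a] ρ[a/h](σ[h>=3](T)))) → 1
E2 per-node cardinality:
  T → 3
  ρ[x/v](T) → 3
  σ[h=6](ρ[x/v](T)) → 1
  T → 3
  σ[h>=3](T) → 3
  ρ[a/h](σ[h>=3](T)) → 3
  (σ[h=6](ρ[x/v](T)) ⋈[h=a] ρ[a/h](σ[h>=3](T))) → 1

E1 and E2 produce the same multiset:
h | x | a | v
6 | q | 6 | q

yes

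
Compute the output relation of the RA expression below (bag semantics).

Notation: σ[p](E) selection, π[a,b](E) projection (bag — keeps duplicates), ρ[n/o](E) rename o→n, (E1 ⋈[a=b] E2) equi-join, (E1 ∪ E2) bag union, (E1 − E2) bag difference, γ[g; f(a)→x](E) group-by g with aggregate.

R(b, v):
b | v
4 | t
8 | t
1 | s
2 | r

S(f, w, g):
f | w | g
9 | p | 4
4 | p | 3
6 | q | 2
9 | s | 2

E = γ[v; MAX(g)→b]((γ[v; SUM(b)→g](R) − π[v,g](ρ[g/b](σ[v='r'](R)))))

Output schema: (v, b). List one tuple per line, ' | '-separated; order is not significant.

Row counts bottom-up:
  R → 4
  γ[v; SUM(b)→g](R) → 3
  R → 4
  σ[v='r'](R) → 1
  ρ[g/b](σ[v='r'](R)) → 1
  π[v,g](ρ[g/b](σ[v='r'](R))) → 1
  (γ[v; SUM(b)→g](R) − π[v,g](ρ[g/b](σ[v='r'](R)))) → 2
  γ[v; MAX(g)→b]((γ[v; SUM(b)→g](R) − π[v,g](ρ[g/b](σ[v='r'](R))))) → 2

== RESULT ==
v | b
s | 1
t | 12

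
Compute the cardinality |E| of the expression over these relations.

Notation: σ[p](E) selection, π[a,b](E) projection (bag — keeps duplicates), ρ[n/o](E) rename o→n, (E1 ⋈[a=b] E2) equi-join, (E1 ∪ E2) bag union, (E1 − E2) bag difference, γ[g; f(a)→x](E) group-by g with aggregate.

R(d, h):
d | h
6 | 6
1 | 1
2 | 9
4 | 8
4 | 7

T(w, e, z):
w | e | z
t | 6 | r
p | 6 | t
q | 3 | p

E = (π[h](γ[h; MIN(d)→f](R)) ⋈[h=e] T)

Row counts bottom-up:
  R → 5
  γ[h; MIN(d)→f](R) → 5
  π[h](γ[h; MIN(d)→f](R)) → 5
  T → 3
  (π[h](γ[h; MIN(d)→f](R)) ⋈[h=e] T) → 2

|E| = 2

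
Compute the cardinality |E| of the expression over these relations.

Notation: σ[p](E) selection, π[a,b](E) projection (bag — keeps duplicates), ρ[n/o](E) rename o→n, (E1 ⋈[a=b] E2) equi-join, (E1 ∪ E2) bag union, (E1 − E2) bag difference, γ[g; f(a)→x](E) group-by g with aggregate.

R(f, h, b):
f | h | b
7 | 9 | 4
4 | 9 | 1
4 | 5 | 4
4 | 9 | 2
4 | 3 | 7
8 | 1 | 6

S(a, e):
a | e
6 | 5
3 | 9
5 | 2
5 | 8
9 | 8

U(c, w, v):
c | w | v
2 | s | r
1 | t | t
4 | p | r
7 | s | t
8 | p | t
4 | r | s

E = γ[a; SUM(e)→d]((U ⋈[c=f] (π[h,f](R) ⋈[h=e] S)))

Per-node cardinality:
  U → 6
  R → 6
  π[h,f](R) → 6
  S → 5
  (π[h,f](R) ⋈[h=e] S) → 4
  (U ⋈[c=f] (π[h,f](R) ⋈[h=e] S)) → 7
  γ[a; SUM(e)→d]((U ⋈[c=f] (π[h,f](R) ⋈[h=e] S))) → 2

|E| = 2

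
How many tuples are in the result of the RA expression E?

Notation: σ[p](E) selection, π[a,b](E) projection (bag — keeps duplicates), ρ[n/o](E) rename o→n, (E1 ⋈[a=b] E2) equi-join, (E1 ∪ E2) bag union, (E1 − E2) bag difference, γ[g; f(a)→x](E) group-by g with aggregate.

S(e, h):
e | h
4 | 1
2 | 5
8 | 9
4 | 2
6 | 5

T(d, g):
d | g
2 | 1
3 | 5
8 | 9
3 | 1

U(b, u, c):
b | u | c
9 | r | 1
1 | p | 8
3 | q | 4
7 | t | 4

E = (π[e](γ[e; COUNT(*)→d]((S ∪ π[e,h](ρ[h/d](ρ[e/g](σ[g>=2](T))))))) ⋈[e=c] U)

Row counts bottom-up:
  S → 5
  T → 4
  σ[g>=2](T) → 2
  ρ[e/g](σ[g>=2](T)) → 2
  ρ[h/d](ρ[e/g](σ[g>=2](T))) → 2
  π[e,h](ρ[h/d](ρ[e/g](σ[g>=2](T)))) → 2
  (S ∪ π[e,h](ρ[h/d](ρ[e/g](σ[g>=2](T))))) → 7
  γ[e; COUNT(*)→d]((S ∪ π[e,h](ρ[h/d](ρ[e/g](σ[g>=2](T)))))) → 6
  π[e](γ[e; COUNT(*)→d]((S ∪ π[e,h](ρ[h/d](ρ[e/g](σ[g>=2](T))))))) → 6
  U → 4
  (π[e](γ[e; COUNT(*)→d]((S ∪ π[e,h](ρ[h/d](ρ[e/g](σ[g>=2](T))))))) ⋈[e=c] U) → 3

|E| = 3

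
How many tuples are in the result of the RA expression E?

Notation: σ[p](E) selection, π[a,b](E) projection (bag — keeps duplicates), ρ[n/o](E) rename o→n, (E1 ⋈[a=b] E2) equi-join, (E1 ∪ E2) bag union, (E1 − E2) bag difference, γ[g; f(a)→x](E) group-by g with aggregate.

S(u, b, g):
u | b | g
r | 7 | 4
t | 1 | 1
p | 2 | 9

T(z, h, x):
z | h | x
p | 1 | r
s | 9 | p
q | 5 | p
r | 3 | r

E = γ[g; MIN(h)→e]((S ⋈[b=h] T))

Row counts bottom-up:
  S → 3
  T → 4
  (S ⋈[b=h] T) → 1
  γ[g; MIN(h)→e]((S ⋈[b=h] T)) → 1

|E| = 1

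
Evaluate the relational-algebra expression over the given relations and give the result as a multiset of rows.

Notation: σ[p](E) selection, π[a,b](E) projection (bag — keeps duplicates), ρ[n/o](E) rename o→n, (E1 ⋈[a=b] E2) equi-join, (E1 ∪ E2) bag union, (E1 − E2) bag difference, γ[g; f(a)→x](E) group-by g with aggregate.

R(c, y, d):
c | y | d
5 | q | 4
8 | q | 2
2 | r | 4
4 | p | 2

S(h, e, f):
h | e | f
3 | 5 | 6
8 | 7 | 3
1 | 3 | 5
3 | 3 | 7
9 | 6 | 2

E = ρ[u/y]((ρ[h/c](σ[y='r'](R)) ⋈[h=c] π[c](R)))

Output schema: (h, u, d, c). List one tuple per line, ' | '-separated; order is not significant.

Per-node cardinality:
  R → 4
  σ[y='r'](R) → 1
  ρ[h/c](σ[y='r'](R)) → 1
  R → 4
  π[c](R) → 4
  (ρ[h/c](σ[y='r'](R)) ⋈[h=c] π[c](R)) → 1
  ρ[u/y]((ρ[h/c](σ[y='r'](R)) ⋈[h=c] π[c](R))) → 1

== RESULT ==
h | u | d | c
2 | r | 4 | 2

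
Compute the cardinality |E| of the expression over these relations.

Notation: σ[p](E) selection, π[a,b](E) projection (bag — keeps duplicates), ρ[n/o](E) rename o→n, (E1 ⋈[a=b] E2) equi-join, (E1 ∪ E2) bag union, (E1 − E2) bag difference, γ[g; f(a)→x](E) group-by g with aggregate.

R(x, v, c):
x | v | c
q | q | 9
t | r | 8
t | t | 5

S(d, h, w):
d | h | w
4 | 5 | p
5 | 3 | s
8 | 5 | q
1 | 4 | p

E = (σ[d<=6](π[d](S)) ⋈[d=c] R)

Stepwise |·|:
  S → 4
  π[d](S) → 4
  σ[d<=6](π[d](S)) → 3
  R → 3
  (σ[d<=6](π[d](S)) ⋈[d=c] R) → 1

|E| = 1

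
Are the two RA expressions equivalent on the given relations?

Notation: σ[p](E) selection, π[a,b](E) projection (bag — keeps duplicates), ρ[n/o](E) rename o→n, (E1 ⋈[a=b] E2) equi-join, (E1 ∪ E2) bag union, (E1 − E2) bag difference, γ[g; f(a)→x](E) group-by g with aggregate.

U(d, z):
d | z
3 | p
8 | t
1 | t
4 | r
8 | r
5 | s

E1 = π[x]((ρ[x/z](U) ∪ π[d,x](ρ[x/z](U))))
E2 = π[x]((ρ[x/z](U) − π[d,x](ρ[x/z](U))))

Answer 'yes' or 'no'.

E1 subexpression sizes:
  U → 6
  ρ[x/z](U) → 6
  U → 6
  ρ[x/z](U) → 6
  π[d,x](ρ[x/z](U)) → 6
  (ρ[x/z](U) ∪ π[d,x](ρ[x/z](U))) → 12
  π[x]((ρ[x/z](U) ∪ π[d,x](ρ[x/z](U)))) → 12
E2 subexpression sizes:
  U → 6
  ρ[x/z](U) → 6
  U → 6
  ρ[x/z](U) → 6
  π[d,x](ρ[x/z](U)) → 6
  (ρ[x/z](U) − π[d,x](ρ[x/z](U))) → 0
  π[x]((ρ[x/z](U) − π[d,x](ρ[x/z](U)))) → 0

E1 result:
x
p
p
r
r
r
r
s
s
t
t
t
t
E2 result:
x
(0 rows)
Witness: ('p',) appears 2× in E1 but 0× in E2.

no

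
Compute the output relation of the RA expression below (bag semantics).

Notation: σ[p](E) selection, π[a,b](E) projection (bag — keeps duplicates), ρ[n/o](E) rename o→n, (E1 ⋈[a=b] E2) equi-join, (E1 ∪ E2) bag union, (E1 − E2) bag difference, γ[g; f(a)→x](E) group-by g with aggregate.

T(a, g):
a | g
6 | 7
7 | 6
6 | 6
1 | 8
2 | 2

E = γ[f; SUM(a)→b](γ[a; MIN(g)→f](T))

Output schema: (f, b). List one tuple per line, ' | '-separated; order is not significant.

Subexpression sizes:
  T → 5
  γ[a; MIN(g)→f](T) → 4
  γ[f; SUM(a)→b](γ[a; MIN(g)→f](T)) → 3

== RESULT ==
f | b
2 | 2
6 | 13
8 | 1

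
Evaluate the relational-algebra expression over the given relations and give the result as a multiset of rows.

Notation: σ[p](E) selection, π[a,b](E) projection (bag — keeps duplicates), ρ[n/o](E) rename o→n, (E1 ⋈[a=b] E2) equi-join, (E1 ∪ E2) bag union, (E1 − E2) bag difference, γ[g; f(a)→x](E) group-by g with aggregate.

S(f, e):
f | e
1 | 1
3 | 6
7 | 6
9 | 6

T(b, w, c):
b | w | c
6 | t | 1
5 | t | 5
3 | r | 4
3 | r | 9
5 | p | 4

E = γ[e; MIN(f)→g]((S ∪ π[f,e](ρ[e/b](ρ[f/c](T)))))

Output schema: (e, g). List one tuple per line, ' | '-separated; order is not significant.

Row counts bottom-up:
  S → 4
  T → 5
  ρ[f/c](T) → 5
  ρ[e/b](ρ[f/c](T)) → 5
  π[f,e](ρ[e/b](ρ[f/c](T))) → 5
  (S ∪ π[f,e](ρ[e/b](ρ[f/c](T)))) → 9
  γ[e; MIN(f)→g]((S ∪ π[f,e](ρ[e/b](ρ[f/c](T))))) → 4

== RESULT ==
e | g
1 | 1
3 | 4
5 | 4
6 | 1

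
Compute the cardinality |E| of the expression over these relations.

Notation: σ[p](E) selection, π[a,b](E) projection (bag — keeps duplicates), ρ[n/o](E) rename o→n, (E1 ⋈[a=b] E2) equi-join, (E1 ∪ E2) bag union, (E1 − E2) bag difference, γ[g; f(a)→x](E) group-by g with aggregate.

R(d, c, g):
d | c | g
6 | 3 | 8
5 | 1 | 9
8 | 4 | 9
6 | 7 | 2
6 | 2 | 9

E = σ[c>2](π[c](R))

Stepwise |·|:
  R → 5
  π[c](R) → 5
  σ[c>2](π[c](R)) → 3

|E| = 3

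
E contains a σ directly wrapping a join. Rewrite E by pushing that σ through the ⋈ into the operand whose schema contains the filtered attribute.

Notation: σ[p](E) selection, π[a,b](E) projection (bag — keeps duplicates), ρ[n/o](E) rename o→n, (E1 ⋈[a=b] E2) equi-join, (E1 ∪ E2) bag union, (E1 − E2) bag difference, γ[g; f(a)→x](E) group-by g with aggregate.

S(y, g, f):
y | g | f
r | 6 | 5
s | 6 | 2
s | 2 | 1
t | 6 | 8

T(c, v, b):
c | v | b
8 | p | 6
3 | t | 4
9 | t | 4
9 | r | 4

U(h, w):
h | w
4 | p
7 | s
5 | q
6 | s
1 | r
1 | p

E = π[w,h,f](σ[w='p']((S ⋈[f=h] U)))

σ filters on w, owned by the right side.
E' = π[w,h,f]((S ⋈[f=h] σ[w='p'](U)))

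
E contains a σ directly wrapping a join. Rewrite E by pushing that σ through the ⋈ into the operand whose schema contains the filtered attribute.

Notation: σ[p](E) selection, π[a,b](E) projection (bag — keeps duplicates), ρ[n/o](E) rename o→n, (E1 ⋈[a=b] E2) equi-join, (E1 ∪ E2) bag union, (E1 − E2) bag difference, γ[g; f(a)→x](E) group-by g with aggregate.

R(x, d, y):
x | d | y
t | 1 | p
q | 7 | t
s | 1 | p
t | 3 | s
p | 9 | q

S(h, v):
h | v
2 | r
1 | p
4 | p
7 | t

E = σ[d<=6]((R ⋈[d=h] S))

σ filters on d, owned by the left side.
E' = (σ[d<=6](R) ⋈[d=h] S)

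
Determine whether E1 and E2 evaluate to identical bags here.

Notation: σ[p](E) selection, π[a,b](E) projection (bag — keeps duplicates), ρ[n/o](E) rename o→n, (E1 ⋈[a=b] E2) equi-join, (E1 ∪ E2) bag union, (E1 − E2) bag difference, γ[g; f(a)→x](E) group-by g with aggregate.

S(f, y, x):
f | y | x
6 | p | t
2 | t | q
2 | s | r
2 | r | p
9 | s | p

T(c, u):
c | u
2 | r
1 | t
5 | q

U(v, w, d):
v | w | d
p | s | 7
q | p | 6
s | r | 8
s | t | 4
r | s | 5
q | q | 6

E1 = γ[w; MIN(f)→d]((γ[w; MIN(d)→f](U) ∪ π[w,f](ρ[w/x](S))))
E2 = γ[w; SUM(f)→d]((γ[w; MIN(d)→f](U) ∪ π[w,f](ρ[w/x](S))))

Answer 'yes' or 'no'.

E1 row counts bottom-up:
  U → 6
  γ[w; MIN(d)→f](U) → 5
  S → 5
  ρ[w/x](S) → 5
  π[w,f](ρ[w/x](S)) → 5
  (γ[w; MIN(d)→f](U) ∪ π[w,f](ρ[w/x](S))) → 10
  γ[w; MIN(f)→d]((γ[w; MIN(d)→f](U) ∪ π[w,f](ρ[w/x](S)))) → 5
E2 row counts bottom-up:
  U → 6
  γ[w; MIN(d)→f](U) → 5
  S → 5
  ρ[w/x](S) → 5
  π[w,f](ρ[w/x](S)) → 5
  (γ[w; MIN(d)→f](U) ∪ π[w,f](ρ[w/x](S))) → 10
  γ[w; SUM(f)→d]((γ[w; MIN(d)→f](U) ∪ π[w,f](ρ[w/x](S)))) → 5

E1 result:
w | d
p | 2
q | 2
r | 2
s | 5
t | 4
E2 result:
w | d
p | 17
q | 8
r | 10
s | 5
t | 10
Witness: ('q', 8) appears 0× in E1 but 1× in E2.

no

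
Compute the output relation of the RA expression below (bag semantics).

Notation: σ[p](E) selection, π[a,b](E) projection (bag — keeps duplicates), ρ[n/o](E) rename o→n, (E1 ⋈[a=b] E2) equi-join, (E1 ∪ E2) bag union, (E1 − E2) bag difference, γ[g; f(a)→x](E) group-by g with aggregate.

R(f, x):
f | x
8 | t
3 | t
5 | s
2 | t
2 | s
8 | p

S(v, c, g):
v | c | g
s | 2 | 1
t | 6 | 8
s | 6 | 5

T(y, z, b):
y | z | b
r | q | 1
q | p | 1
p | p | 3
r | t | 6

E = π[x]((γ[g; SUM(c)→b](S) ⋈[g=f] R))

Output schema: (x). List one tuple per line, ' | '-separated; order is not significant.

Subexpression sizes:
  S → 3
  γ[g; SUM(c)→b](S) → 3
  R → 6
  (γ[g; SUM(c)→b](S) ⋈[g=f] R) → 3
  π[x]((γ[g; SUM(c)→b](S) ⋈[g=f] R)) → 3

== RESULT ==
x
p
s
t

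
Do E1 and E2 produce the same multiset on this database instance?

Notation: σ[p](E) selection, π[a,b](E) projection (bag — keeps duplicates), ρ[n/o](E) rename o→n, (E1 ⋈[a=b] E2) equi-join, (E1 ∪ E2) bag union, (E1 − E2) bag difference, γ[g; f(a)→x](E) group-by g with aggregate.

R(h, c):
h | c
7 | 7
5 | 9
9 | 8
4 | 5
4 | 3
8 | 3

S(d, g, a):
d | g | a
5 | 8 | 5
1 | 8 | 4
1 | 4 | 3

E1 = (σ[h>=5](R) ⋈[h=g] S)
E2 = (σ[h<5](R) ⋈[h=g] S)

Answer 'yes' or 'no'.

E1 subexpression sizes:
  R → 6
  σ[h>=5](R) → 4
  S → 3
  (σ[h>=5](R) ⋈[h=g] S) → 2
E2 subexpression sizes:
  R → 6
  σ[h<5](R) → 2
  S → 3
  (σ[h<5](R) ⋈[h=g] S) → 2

E1 result:
h | c | d | g | a
8 | 3 | 1 | 8 | 4
8 | 3 | 5 | 8 | 5
E2 result:
h | c | d | g | a
4 | 3 | 1 | 4 | 3
4 | 5 | 1 | 4 | 3
Witness: (4, 3, 1, 4, 3) appears 0× in E1 but 1× in E2.

no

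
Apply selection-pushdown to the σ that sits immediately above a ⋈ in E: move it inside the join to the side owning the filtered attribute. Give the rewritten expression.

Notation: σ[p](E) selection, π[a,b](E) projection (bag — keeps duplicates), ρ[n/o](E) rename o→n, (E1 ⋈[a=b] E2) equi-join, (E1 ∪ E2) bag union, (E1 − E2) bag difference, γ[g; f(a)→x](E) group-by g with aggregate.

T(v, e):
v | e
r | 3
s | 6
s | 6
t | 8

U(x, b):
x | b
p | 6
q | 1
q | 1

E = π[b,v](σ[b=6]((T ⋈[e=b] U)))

σ filters on b, owned by the right side.
E' = π[b,v]((T ⋈[e=b] σ[b=6](U)))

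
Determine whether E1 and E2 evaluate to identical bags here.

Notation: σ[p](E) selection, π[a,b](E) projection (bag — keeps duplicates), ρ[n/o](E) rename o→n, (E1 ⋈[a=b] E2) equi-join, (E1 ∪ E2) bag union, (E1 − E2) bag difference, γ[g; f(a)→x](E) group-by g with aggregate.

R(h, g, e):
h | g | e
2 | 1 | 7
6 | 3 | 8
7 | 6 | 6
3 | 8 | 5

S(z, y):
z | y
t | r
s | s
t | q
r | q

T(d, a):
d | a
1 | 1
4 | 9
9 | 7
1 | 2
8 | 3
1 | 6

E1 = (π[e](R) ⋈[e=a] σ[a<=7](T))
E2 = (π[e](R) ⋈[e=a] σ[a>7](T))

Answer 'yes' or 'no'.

E1 subexpression sizes:
  R → 4
  π[e](R) → 4
  T → 6
  σ[a<=7](T) → 5
  (π[e](R) ⋈[e=a] σ[a<=7](T)) → 2
E2 subexpression sizes:
  R → 4
  π[e](R) → 4
  T → 6
  σ[a>7](T) → 1
  (π[e](R) ⋈[e=a] σ[a>7](T)) → 0

E1 result:
e | d | a
6 | 1 | 6
7 | 9 | 7
E2 result:
e | d | a
(0 rows)
Witness: (6, 1, 6) appears 1× in E1 but 0× in E2.

no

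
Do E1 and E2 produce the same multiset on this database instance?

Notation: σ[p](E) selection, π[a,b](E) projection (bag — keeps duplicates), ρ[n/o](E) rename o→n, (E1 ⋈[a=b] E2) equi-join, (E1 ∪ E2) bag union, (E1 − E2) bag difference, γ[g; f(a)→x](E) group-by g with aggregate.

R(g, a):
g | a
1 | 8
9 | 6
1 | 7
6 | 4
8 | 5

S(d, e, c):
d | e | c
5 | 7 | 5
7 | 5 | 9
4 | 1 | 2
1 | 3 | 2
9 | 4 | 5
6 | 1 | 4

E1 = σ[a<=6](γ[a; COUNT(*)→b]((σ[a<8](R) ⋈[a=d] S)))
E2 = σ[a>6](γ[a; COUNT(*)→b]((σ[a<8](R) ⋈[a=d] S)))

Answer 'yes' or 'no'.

E1 subexpression sizes:
  R → 5
  σ[a<8](R) → 4
  S → 6
  (σ[a<8](R) ⋈[a=d] S) → 4
  γ[a; COUNT(*)→b]((σ[a<8](R) ⋈[a=d] S)) → 4
  σ[a<=6](γ[a; COUNT(*)→b]((σ[a<8](R) ⋈[a=d] S))) → 3
E2 subexpression sizes:
  R → 5
  σ[a<8](R) → 4
  S → 6
  (σ[a<8](R) ⋈[a=d] S) → 4
  γ[a; COUNT(*)→b]((σ[a<8](R) ⋈[a=d] S)) → 4
  σ[a>6](γ[a; COUNT(*)→b]((σ[a<8](R) ⋈[a=d] S))) → 1

E1 result:
a | b
4 | 1
5 | 1
6 | 1
E2 result:
a | b
7 | 1
Witness: (6, 1) appears 1× in E1 but 0× in E2.

no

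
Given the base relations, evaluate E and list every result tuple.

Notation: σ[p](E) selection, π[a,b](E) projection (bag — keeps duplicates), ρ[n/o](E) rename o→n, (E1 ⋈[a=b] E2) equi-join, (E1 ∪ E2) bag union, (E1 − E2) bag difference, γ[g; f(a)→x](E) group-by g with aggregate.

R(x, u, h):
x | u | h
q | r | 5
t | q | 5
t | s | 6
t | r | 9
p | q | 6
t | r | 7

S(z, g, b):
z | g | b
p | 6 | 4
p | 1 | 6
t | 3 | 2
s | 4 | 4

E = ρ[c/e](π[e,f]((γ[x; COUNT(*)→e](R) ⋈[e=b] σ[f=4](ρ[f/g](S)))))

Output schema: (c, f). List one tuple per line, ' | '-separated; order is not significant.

Row counts bottom-up:
  R → 6
  γ[x; COUNT(*)→e](R) → 3
  S → 4
  ρ[f/g](S) → 4
  σ[f=4](ρ[f/g](S)) → 1
  (γ[x; COUNT(*)→e](R) ⋈[e=b] σ[f=4](ρ[f/g](S))) → 1
  π[e,f]((γ[x; COUNT(*)→e](R) ⋈[e=b] σ[f=4](ρ[f/g](S)))) → 1
  ρ[c/e](π[e,f]((γ[x; COUNT(*)→e](R) ⋈[e=b] σ[f=4](ρ[f/g](S))))) → 1

== RESULT ==
c | f
4 | 4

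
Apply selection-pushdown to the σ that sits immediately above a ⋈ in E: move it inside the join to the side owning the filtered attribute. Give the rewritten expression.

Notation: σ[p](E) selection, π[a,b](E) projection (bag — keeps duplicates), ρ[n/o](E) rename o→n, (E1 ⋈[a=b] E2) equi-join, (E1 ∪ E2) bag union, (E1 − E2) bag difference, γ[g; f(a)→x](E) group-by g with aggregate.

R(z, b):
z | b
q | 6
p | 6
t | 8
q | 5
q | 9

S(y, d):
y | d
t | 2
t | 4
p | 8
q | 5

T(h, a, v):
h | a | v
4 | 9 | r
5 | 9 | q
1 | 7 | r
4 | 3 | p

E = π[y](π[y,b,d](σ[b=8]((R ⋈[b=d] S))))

σ filters on b, owned by the left side.
E' = π[y](π[y,b,d]((σ[b=8](R) ⋈[b=d] S)))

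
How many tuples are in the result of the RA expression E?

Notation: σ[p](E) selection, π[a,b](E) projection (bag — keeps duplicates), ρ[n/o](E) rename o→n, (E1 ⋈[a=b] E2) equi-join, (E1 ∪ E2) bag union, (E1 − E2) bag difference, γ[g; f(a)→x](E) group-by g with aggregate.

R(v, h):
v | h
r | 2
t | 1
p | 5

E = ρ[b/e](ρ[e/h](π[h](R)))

Subexpression sizes:
  R → 3
  π[h](R) → 3
  ρ[e/h](π[h](R)) → 3
  ρ[b/e](ρ[e/h](π[h](R))) → 3

|E| = 3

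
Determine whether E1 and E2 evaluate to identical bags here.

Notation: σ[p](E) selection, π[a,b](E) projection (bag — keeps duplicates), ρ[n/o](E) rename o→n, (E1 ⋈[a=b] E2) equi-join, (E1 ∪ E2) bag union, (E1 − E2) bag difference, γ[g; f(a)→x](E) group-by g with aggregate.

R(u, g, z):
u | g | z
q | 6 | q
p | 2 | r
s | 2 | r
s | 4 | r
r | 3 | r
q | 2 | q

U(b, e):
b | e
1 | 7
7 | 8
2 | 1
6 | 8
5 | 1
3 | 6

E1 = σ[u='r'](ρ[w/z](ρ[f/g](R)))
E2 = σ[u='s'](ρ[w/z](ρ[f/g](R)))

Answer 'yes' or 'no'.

E1 subexpression sizes:
  R → 6
  ρ[f/g](R) → 6
  ρ[w/z](ρ[f/g](R)) → 6
  σ[u='r'](ρ[w/z](ρ[f/g](R))) → 1
E2 subexpression sizes:
  R → 6
  ρ[f/g](R) → 6
  ρ[w/z](ρ[f/g](R)) → 6
  σ[u='s'](ρ[w/z](ρ[f/g](R))) → 2

E1 result:
u | f | w
r | 3 | r
E2 result:
u | f | w
s | 2 | r
s | 4 | r
Witness: ('s', 4, 'r') appears 0× in E1 but 1× in E2.

no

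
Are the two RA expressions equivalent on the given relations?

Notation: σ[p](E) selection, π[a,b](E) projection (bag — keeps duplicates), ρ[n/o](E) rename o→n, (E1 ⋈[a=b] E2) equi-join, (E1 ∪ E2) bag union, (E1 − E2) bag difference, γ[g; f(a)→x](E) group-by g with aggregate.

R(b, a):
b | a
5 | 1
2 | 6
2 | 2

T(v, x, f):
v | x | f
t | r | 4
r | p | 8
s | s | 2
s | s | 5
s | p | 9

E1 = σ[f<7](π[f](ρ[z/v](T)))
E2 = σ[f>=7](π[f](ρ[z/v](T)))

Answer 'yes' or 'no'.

E1 per-node cardinality:
  T → 5
  ρ[z/v](T) → 5
  π[f](ρ[z/v](T)) → 5
  σ[f<7](π[f](ρ[z/v](T))) → 3
E2 per-node cardinality:
  T → 5
  ρ[z/v](T) → 5
  π[f](ρ[z/v](T)) → 5
  σ[f>=7](π[f](ρ[z/v](T))) → 2

E1 result:
f
2
4
5
E2 result:
f
8
9
Witness: (2,) appears 1× in E1 but 0× in E2.

no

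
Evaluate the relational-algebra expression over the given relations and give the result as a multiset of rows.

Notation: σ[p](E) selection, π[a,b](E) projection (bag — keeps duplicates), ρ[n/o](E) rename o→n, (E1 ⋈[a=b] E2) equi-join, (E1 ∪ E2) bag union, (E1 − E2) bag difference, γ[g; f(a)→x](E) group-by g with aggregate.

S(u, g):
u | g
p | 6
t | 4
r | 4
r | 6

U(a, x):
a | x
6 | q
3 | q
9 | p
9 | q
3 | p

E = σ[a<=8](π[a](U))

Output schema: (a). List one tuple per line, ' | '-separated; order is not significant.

Stepwise |·|:
  U → 5
  π[a](U) → 5
  σ[a<=8](π[a](U)) → 3

== RESULT ==
a
3
3
6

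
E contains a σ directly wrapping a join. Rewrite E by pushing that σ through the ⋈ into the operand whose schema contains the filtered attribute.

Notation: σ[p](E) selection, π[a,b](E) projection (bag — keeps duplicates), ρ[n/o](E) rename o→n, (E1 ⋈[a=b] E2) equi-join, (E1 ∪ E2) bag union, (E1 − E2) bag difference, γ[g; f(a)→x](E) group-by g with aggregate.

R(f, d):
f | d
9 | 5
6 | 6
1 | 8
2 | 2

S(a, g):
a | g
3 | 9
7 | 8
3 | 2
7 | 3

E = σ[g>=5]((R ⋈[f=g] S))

σ filters on g, owned by the right side.
E' = (R ⋈[f=g] σ[g>=5](S))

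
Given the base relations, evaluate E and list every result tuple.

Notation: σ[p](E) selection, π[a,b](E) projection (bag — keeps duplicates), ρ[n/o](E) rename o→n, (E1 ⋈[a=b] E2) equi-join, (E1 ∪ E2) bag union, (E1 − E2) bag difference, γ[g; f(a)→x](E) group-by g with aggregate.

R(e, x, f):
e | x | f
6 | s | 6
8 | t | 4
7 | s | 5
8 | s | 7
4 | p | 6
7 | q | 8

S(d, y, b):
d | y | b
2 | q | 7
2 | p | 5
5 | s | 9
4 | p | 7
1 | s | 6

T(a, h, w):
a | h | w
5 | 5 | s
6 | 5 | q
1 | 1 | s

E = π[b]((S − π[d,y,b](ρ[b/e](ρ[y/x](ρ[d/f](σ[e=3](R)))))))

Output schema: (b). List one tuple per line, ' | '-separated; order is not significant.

Per-node cardinality:
  S → 5
  R → 6
  σ[e=3](R) → 0
  ρ[d/f](σ[e=3](R)) → 0
  ρ[y/x](ρ[d/f](σ[e=3](R))) → 0
  ρ[b/e](ρ[y/x](ρ[d/f](σ[e=3](R)))) → 0
  π[d,y,b](ρ[b/e](ρ[y/x](ρ[d/f](σ[e=3](R))))) → 0
  (S − π[d,y,b](ρ[b/e](ρ[y/x](ρ[d/f](σ[e=3](R)))))) → 5
  π[b]((S − π[d,y,b](ρ[b/e](ρ[y/x](ρ[d/f](σ[e=3](R))))))) → 5

== RESULT ==
b
5
6
7
7
9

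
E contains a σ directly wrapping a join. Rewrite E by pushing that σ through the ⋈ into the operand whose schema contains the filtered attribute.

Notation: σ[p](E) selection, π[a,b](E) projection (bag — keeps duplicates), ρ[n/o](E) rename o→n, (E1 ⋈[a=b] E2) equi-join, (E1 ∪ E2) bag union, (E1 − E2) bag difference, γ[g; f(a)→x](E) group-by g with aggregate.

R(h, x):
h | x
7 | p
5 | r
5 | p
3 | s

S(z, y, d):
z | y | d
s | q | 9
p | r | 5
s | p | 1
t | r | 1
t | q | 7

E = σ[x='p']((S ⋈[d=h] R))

σ filters on x, owned by the right side.
E' = (S ⋈[d=h] σ[x='p'](R))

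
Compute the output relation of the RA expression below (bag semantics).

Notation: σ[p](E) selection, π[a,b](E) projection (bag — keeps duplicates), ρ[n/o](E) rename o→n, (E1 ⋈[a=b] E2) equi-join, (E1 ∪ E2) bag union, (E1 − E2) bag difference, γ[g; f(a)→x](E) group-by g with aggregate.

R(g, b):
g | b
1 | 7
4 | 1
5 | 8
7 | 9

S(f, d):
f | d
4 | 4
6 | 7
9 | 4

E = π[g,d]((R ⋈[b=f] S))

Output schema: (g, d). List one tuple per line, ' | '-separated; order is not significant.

Per-node cardinality:
  R → 4
  S → 3
  (R ⋈[b=f] S) → 1
  π[g,d]((R ⋈[b=f] S)) → 1

== RESULT ==
g | d
7 | 4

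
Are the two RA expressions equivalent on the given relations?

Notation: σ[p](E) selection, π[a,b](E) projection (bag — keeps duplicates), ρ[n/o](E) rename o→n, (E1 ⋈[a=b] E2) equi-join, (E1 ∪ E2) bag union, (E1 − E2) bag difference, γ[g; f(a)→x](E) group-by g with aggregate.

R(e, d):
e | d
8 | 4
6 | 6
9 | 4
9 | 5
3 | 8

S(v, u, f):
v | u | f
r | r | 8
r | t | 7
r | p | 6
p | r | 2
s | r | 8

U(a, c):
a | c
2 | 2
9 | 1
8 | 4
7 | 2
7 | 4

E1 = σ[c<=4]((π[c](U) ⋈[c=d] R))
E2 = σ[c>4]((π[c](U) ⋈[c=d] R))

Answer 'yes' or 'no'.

E1 subexpression sizes:
  U → 5
  π[c](U) → 5
  R → 5
  (π[c](U) ⋈[c=d] R) → 4
  σ[c<=4]((π[c](U) ⋈[c=d] R)) → 4
E2 subexpression sizes:
  U → 5
  π[c](U) → 5
  R → 5
  (π[c](U) ⋈[c=d] R) → 4
  σ[c>4]((π[c](U) ⋈[c=d] R)) → 0

E1 result:
c | e | d
4 | 8 | 4
4 | 8 | 4
4 | 9 | 4
4 | 9 | 4
E2 result:
c | e | d
(0 rows)
Witness: (4, 9, 4) appears 2× in E1 but 0× in E2.

no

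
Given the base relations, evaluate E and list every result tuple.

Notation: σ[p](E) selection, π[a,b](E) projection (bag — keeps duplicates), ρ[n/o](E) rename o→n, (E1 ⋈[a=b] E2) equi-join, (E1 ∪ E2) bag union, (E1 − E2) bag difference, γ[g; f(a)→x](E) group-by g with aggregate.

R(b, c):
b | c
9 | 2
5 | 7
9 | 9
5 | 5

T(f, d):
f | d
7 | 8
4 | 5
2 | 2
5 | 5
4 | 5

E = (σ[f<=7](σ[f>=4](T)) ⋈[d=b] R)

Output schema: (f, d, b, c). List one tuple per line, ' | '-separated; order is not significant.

Per-node cardinality:
  T → 5
  σ[f>=4](T) → 4
  σ[f<=7](σ[f>=4](T)) → 4
  R → 4
  (σ[f<=7](σ[f>=4](T)) ⋈[d=b] R) → 6

== RESULT ==
f | d | b | c
4 | 5 | 5 | 5
4 | 5 | 5 | 5
4 | 5 | 5 | 7
4 | 5 | 5 | 7
5 | 5 | 5 | 5
5 | 5 | 5 | 7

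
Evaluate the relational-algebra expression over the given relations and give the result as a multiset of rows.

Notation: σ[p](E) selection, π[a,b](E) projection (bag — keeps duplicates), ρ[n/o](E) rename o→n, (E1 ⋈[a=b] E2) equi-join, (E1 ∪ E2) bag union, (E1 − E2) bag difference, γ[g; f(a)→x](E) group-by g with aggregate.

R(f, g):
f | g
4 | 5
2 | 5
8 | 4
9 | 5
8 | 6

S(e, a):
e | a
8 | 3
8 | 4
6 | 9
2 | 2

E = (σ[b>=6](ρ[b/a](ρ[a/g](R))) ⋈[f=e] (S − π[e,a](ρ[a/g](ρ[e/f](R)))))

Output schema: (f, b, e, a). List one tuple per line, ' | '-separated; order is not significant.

Stepwise |·|:
  R → 5
  ρ[a/g](R) → 5
  ρ[b/a](ρ[a/g](R)) → 5
  σ[b>=6](ρ[b/a](ρ[a/g](R))) → 1
  S → 4
  R → 5
  ρ[e/f](R) → 5
  ρ[a/g](ρ[e/f](R)) → 5
  π[e,a](ρ[a/g](ρ[e/f](R))) → 5
  (S − π[e,a](ρ[a/g](ρ[e/f](R)))) → 3
  (σ[b>=6](ρ[b/a](ρ[a/g](R))) ⋈[f=e] (S − π[e,a](ρ[a/g](ρ[e/f](R))))) → 1

== RESULT ==
f | b | e | a
8 | 6 | 8 | 3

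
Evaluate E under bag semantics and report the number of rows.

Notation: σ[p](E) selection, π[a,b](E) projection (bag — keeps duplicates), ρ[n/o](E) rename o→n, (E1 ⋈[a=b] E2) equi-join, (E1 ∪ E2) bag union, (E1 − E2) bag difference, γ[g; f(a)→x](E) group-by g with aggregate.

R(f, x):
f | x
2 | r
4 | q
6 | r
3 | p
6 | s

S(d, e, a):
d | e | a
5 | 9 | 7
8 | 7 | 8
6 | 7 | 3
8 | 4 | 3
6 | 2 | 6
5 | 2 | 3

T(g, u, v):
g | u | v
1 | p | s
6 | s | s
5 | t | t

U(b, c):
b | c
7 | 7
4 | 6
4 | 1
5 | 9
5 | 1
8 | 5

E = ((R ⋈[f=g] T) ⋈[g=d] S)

Row counts bottom-up:
  R → 5
  T → 3
  (R ⋈[f=g] T) → 2
  S → 6
  ((R ⋈[f=g] T) ⋈[g=d] S) → 4

|E| = 4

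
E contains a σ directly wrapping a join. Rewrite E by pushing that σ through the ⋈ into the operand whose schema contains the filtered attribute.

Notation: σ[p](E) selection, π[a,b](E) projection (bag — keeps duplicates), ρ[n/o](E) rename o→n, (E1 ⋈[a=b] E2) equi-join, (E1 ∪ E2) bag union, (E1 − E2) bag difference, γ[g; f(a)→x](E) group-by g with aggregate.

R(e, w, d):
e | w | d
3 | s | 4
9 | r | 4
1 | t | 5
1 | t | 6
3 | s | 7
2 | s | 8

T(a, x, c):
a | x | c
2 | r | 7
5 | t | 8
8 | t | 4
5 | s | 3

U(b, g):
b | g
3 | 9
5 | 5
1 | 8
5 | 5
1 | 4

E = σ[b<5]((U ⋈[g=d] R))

σ filters on b, owned by the left side.
E' = (σ[b<5](U) ⋈[g=d] R)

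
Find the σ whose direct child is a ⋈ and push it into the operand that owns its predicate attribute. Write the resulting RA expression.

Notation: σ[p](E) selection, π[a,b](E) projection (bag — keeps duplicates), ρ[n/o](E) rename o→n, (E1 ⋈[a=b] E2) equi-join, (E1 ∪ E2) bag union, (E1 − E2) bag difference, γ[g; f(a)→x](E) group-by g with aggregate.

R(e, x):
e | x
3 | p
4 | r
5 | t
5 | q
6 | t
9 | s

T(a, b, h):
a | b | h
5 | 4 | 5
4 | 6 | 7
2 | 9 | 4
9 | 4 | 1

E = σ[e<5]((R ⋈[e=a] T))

σ filters on e, owned by the left side.
E' = (σ[e<5](R) ⋈[e=a] T)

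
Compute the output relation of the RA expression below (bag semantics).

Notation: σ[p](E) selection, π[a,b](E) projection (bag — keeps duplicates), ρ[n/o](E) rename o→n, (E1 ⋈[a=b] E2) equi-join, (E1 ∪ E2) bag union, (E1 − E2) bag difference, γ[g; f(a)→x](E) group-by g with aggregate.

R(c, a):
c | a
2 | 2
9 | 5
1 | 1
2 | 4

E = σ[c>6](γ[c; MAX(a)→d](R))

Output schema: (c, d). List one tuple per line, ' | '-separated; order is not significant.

Row counts bottom-up:
  R → 4
  γ[c; MAX(a)→d](R) → 3
  σ[c>6](γ[c; MAX(a)→d](R)) → 1

== RESULT ==
c | d
9 | 5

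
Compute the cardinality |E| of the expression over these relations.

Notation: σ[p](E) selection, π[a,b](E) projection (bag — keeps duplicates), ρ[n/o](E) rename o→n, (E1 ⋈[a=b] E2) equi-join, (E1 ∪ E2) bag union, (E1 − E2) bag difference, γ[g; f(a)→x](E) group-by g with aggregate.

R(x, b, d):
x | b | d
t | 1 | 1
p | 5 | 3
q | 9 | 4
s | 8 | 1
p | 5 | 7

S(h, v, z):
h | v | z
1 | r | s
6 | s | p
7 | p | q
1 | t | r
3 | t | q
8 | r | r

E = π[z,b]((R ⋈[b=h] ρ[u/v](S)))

Subexpression sizes:
  R → 5
  S → 6
  ρ[u/v](S) → 6
  (R ⋈[b=h] ρ[u/v](S)) → 3
  π[z,b]((R ⋈[b=h] ρ[u/v](S))) → 3

|E| = 3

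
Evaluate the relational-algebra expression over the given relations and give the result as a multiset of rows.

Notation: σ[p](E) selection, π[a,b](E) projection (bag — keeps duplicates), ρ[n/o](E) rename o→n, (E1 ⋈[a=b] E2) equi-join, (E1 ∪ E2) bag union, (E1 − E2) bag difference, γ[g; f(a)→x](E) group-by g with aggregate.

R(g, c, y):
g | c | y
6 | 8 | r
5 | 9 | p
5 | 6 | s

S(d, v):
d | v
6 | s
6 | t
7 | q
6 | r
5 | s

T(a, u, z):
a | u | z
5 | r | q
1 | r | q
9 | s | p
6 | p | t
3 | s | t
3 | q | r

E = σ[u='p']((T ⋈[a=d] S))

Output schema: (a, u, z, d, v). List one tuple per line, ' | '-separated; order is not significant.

Per-node cardinality:
  T → 6
  S → 5
  (T ⋈[a=d] S) → 4
  σ[u='p']((T ⋈[a=d] S)) → 3

== RESULT ==
a | u | z | d | v
6 | p | t | 6 | r
6 | p | t | 6 | s
6 | p | t | 6 | t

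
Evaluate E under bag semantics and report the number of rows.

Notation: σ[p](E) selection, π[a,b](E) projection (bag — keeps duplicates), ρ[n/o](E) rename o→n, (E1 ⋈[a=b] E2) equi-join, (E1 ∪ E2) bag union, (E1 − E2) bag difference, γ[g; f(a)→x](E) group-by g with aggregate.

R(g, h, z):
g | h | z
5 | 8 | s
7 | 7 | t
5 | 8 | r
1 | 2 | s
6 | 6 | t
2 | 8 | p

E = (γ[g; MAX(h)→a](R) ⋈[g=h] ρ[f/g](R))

Per-node cardinality:
  R → 6
  γ[g; MAX(h)→a](R) → 5
  R → 6
  ρ[f/g](R) → 6
  (γ[g; MAX(h)→a](R) ⋈[g=h] ρ[f/g](R)) → 3

|E| = 3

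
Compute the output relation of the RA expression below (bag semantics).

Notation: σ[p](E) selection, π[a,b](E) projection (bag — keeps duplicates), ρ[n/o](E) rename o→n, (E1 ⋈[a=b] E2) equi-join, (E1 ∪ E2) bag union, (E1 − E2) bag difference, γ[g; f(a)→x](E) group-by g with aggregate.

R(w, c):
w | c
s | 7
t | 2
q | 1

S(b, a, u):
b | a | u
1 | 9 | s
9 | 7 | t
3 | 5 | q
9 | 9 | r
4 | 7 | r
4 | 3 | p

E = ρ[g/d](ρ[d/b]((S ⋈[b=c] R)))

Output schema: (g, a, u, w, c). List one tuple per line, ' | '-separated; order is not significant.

Per-node cardinality:
  S → 6
  R → 3
  (S ⋈[b=c] R) → 1
  ρ[d/b]((S ⋈[b=c] R)) → 1
  ρ[g/d](ρ[d/b]((S ⋈[b=c] R))) → 1

== RESULT ==
g | a | u | w | c
1 | 9 | s | q | 1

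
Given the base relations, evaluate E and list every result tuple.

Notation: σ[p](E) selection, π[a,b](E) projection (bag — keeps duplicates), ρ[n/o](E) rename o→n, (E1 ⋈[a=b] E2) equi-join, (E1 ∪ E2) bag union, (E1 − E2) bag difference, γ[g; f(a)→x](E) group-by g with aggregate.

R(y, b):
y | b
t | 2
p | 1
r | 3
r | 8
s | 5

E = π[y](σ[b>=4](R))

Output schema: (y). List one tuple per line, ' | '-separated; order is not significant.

Stepwise |·|:
  R → 5
  σ[b>=4](R) → 2
  π[y](σ[b>=4](R)) → 2

== RESULT ==
y
r
s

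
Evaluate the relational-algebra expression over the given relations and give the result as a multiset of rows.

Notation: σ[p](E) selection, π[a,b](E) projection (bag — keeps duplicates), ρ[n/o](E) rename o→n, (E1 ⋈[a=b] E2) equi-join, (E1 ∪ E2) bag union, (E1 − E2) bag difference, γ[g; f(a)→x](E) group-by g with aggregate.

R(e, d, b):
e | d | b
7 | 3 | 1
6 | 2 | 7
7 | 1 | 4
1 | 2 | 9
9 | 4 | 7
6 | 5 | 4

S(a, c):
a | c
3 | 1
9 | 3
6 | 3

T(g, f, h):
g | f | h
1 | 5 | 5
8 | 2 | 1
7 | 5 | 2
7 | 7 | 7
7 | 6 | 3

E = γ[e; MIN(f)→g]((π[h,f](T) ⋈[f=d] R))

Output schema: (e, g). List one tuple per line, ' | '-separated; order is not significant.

Row counts bottom-up:
  T → 5
  π[h,f](T) → 5
  R → 6
  (π[h,f](T) ⋈[f=d] R) → 4
  γ[e; MIN(f)→g]((π[h,f](T) ⋈[f=d] R)) → 2

== RESULT ==
e | g
1 | 2
6 | 2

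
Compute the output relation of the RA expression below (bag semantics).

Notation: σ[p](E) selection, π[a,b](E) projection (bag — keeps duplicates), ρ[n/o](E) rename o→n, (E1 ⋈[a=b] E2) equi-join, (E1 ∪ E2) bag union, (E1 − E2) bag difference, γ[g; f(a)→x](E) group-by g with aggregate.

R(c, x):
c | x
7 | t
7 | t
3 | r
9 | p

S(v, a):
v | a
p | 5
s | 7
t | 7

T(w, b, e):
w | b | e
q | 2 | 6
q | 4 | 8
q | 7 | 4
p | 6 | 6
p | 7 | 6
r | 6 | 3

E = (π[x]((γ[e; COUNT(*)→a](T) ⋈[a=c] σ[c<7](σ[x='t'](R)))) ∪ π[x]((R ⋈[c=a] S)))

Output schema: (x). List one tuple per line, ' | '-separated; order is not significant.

Per-node cardinality:
  T → 6
  γ[e; COUNT(*)→a](T) → 4
  R → 4
  σ[x='t'](R) → 2
  σ[c<7](σ[x='t'](R)) → 0
  (γ[e; COUNT(*)→a](T) ⋈[a=c] σ[c<7](σ[x='t'](R))) → 0
  π[x]((γ[e; COUNT(*)→a](T) ⋈[a=c] σ[c<7](σ[x='t'](R)))) → 0
  R → 4
  S → 3
  (R ⋈[c=a] S) → 4
  π[x]((R ⋈[c=a] S)) → 4
  (π[x]((γ[e; COUNT(*)→a](T) ⋈[a=c] σ[c<7](σ[x='t'](R)))) ∪ π[x]((R ⋈[c=a] S))) → 4

== RESULT ==
x
t
t
t
t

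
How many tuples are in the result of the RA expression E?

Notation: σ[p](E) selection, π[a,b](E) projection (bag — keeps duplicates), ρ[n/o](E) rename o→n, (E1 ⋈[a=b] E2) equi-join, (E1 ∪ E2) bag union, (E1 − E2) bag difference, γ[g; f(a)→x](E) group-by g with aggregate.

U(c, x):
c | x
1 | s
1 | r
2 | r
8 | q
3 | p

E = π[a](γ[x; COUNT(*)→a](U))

Stepwise |·|:
  U → 5
  γ[x; COUNT(*)→a](U) → 4
  π[a](γ[x; COUNT(*)→a](U)) → 4

|E| = 4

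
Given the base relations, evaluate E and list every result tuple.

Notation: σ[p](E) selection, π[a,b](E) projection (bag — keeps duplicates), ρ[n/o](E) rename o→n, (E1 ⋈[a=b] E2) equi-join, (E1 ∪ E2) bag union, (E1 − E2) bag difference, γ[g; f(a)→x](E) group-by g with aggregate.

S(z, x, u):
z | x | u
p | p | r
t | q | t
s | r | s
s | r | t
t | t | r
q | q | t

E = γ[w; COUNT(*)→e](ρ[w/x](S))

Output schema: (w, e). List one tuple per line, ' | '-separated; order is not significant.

Subexpression sizes:
  S → 6
  ρ[w/x](S) → 6
  γ[w; COUNT(*)→e](ρ[w/x](S)) → 4

== RESULT ==
w | e
p | 1
q | 2
r | 2
t | 1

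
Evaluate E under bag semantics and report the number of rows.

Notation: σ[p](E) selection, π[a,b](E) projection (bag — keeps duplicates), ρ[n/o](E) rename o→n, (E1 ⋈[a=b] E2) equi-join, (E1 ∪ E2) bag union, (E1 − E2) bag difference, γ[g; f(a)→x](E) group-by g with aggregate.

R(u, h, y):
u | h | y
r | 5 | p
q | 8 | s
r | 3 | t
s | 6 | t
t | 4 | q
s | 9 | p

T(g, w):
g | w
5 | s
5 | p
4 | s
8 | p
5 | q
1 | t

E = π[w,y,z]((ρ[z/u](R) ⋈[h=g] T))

Stepwise |·|:
  R → 6
  ρ[z/u](R) → 6
  T → 6
  (ρ[z/u](R) ⋈[h=g] T) → 5
  π[w,y,z]((ρ[z/u](R) ⋈[h=g] T)) → 5

|E| = 5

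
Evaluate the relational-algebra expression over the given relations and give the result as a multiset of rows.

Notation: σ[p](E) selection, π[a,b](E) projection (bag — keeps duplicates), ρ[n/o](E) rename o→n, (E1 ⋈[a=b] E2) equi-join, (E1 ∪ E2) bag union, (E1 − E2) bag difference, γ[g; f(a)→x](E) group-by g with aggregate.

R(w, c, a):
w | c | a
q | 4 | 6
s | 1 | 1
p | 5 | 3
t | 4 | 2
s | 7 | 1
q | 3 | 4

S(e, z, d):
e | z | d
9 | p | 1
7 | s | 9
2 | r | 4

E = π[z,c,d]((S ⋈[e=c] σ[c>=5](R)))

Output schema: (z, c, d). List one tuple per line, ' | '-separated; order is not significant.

Per-node cardinality:
  S → 3
  R → 6
  σ[c>=5](R) → 2
  (S ⋈[e=c] σ[c>=5](R)) → 1
  π[z,c,d]((S ⋈[e=c] σ[c>=5](R))) → 1

== RESULT ==
z | c | d
s | 7 | 9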